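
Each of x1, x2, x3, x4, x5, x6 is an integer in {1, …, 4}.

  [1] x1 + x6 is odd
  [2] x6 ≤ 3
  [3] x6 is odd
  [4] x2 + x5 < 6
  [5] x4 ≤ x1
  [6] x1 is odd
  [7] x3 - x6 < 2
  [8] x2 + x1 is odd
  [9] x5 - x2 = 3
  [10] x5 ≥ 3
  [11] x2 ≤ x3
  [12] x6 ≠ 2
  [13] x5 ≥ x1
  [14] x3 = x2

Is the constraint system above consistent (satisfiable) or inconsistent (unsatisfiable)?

Constraint 6 makes x1 odd and constraint 3 makes x6 odd, so x1 + x6 must be even. Constraint 1 says x1 + x6 is odd — contradiction.

Unsatisfiable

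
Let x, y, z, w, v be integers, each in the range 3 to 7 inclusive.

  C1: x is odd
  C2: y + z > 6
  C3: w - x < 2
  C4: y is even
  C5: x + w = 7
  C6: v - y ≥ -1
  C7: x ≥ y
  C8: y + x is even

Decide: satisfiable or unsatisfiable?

Constraint 4 makes y even and constraint 1 makes x odd, so y + x must be odd. Constraint 8 says y + x is even — contradiction.

Unsatisfiable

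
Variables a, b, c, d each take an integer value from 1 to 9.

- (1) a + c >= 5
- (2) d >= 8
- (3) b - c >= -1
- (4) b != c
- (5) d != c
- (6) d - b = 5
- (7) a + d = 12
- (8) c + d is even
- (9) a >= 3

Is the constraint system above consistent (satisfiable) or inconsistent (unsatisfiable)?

Satisfiable

The assignment a = 3, b = 4, c = 5, d = 9 works:
  constraint 1 holds since a + c = 8.
  constraint 3 holds since b - c = -1.
  constraint 6 holds since d - b = 5.
The rest check out directly.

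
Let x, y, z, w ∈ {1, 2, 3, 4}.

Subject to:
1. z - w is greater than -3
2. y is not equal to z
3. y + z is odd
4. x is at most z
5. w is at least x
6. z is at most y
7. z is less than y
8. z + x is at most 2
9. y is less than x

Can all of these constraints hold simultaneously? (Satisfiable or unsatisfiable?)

Unsatisfiable

Constraints 4, 6, and 9 give x ≤ z, z ≤ y, y < x. Chaining: x ≤ z ≤ y < x, which forces x < x — impossible.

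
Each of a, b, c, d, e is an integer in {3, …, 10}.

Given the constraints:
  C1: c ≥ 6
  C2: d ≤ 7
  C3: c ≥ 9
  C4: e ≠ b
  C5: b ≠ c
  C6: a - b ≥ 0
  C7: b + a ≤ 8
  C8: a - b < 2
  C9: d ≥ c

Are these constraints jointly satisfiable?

From constraint 3: c ≥ 9. From constraints 2 and 9: c ≤ d and d ≤ 7, so c ≤ 7. But 7 < 9, so no value of c works.

Unsatisfiable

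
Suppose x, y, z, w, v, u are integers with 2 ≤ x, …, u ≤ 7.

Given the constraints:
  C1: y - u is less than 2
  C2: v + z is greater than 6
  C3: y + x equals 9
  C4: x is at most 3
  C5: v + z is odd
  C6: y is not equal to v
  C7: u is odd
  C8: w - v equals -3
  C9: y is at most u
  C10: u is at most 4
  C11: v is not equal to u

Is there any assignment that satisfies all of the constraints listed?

From constraints 9 and 10: y ≤ u ≤ 4. From constraint 4: x ≤ 3. Hence y + x ≤ 7. But constraint 3 requires y + x = 9, and 9 > 7. Contradiction.

Unsatisfiable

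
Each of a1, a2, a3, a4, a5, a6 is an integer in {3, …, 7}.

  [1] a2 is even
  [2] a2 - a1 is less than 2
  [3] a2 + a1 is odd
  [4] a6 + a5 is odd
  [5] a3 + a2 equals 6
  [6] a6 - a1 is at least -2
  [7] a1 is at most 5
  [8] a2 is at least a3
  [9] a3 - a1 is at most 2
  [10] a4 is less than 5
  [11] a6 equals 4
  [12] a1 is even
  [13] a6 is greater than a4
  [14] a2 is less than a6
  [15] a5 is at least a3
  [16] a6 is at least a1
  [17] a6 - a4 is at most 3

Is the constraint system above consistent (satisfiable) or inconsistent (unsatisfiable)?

Constraint 1 makes a2 even and constraint 12 makes a1 even, so a2 + a1 must be even. Constraint 3 says a2 + a1 is odd — contradiction.

Unsatisfiable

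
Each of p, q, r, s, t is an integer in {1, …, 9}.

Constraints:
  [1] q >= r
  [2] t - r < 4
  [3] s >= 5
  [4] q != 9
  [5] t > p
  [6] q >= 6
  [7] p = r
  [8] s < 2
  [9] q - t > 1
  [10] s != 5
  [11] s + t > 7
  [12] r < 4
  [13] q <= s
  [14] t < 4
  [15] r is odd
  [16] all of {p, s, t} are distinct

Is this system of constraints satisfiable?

From constraints 6 and 13: s ≥ q and q ≥ 6, so s ≥ 6. From constraint 8: s ≤ 1. But 1 < 6, so no value of s works.

Unsatisfiable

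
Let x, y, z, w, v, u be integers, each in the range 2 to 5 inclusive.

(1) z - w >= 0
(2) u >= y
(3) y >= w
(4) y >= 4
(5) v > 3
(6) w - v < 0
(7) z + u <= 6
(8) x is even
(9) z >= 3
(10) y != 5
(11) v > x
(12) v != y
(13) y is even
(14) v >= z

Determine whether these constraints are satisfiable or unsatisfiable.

From constraint 9: z ≥ 3. From constraints 2 and 4: u ≥ y ≥ 4. Hence z + u ≥ 7. But constraint 7 requires z + u ≤ 6, and 6 < 7. Contradiction.

Unsatisfiable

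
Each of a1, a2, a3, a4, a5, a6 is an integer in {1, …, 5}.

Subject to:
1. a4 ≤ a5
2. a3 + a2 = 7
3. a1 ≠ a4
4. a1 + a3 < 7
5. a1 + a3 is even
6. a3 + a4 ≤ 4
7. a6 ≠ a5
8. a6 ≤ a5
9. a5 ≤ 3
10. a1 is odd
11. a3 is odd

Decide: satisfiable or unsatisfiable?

Setting (a1, a2, a3, a4, a5, a6) = (3, 4, 3, 1, 3, 1) satisfies everything: constraint 2: a3 + a2 = 7; constraint 4: a1 + a3 = 6, and the others follow.

Satisfiable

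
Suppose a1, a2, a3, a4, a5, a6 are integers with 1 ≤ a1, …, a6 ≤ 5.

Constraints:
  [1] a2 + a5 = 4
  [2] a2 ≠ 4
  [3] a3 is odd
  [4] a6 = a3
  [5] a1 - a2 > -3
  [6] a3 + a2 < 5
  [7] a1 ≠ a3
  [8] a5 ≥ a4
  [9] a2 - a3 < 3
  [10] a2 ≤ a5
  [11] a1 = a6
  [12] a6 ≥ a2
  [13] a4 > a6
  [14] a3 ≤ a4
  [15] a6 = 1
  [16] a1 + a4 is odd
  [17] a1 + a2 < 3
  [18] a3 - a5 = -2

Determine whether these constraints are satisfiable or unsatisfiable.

Unsatisfiable

From constraints 4 and 11, a1 = a6 = a3, so a1 = a3. But constraint 7 says a1 ≠ a3. Contradiction.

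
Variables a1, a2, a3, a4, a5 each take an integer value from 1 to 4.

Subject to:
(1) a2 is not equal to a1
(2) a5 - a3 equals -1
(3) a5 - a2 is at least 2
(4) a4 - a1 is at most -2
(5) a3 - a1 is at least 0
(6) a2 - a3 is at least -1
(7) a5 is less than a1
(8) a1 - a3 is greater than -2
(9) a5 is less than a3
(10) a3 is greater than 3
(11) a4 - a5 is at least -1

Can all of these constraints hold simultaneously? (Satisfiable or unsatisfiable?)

Unsatisfiable

Constraints 3, 4, 5, 6, and 11 give a4 − a5 ≥ -1, a5 − a2 ≥ 2, a2 − a3 ≥ -1, a3 − a1 ≥ 0, a1 − a4 ≥ 2.
Adding all 5 inequalities: the left sides telescope to 0, and the right sides sum to (-1) + 2 + (-1) + 0 + 2 = 2. So 0 ≥ 2, which is false.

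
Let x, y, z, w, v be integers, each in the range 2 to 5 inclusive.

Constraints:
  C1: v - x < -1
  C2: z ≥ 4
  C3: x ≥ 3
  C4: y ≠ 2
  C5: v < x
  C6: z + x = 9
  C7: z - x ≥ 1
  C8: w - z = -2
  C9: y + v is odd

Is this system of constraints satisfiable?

One satisfying assignment is x = 4, y = 5, z = 5, w = 3, v = 2.
For the less obvious constraints — constraint 1: v - x = -2; constraint 6: z + x = 9; constraint 7: z - x = 1 — and the others hold by inspection.

Satisfiable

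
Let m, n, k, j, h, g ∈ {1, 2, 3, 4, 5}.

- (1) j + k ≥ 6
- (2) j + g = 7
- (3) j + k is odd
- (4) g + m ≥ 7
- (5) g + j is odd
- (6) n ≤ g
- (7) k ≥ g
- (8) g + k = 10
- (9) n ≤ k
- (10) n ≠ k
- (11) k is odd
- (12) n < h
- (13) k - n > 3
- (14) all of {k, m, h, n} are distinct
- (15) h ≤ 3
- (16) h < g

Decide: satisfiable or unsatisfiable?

One satisfying assignment is m = 3, n = 1, k = 5, j = 2, h = 2, g = 5.
For the less obvious constraints — constraint 1: j + k = 7; constraint 2: j + g = 7 — and the others hold by inspection.

Satisfiable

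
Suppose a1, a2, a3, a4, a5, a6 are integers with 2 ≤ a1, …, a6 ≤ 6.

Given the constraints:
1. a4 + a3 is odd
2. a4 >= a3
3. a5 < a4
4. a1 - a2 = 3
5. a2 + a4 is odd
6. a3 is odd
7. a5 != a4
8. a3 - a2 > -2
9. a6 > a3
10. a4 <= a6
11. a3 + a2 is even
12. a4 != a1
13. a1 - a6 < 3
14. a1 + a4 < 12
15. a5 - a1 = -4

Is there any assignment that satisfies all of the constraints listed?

Satisfiable

Try a1 = 6, a2 = 3, a3 = 3, a4 = 4, a5 = 2, a6 = 6.
Check constraint 4: a1 - a2 = 3; constraint 8: a3 - a2 = 0; constraint 13: a1 - a6 = 0. The remaining constraints are straightforward to verify.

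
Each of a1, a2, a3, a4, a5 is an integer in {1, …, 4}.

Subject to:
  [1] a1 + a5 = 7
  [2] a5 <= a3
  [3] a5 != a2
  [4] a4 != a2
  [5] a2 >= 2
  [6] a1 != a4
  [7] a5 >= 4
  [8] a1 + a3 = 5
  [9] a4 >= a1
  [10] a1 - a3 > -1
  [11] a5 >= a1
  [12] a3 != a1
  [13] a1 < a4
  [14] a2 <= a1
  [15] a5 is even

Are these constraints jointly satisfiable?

From constraints 5 and 14: a1 ≥ a2 ≥ 2. From constraints 2 and 7: a3 ≥ a5 ≥ 4. Hence a1 + a3 ≥ 6. But constraint 8 requires a1 + a3 = 5, and 5 < 6. Contradiction.

Unsatisfiable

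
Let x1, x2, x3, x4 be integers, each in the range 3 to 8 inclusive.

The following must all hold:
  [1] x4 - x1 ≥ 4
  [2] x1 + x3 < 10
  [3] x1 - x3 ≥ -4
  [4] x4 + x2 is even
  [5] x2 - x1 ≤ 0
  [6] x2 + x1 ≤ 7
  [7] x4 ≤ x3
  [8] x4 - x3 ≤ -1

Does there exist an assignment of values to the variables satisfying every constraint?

Unsatisfiable

Constraints 1, 3, and 8 give x1 − x3 ≥ -4, x3 − x4 ≥ 1, x4 − x1 ≥ 4.
Adding all 3 inequalities: the left sides telescope to 0, and the right sides sum to (-4) + 1 + 4 = 1. So 0 ≥ 1, which is false.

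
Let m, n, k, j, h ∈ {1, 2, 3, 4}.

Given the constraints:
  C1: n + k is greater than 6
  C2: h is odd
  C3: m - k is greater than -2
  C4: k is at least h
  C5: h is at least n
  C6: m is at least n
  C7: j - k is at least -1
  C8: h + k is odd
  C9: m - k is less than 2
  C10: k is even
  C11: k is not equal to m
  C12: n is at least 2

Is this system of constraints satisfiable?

The assignment m = 3, n = 3, k = 4, j = 4, h = 3 works:
  constraint 1 holds since n + k = 7.
  constraint 3 holds since m - k = -1.
The rest check out directly.

Satisfiable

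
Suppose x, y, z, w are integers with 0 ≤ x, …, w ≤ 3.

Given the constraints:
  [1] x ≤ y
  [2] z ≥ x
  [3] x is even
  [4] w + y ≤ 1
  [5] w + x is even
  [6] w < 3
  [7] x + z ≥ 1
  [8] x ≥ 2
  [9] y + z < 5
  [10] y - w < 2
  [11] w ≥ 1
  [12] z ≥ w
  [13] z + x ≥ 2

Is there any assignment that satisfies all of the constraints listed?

Unsatisfiable

From constraint 11: w ≥ 1. From constraints 1 and 8: y ≥ x ≥ 2. Hence w + y ≥ 3. But constraint 4 requires w + y ≤ 1, and 1 < 3. Contradiction.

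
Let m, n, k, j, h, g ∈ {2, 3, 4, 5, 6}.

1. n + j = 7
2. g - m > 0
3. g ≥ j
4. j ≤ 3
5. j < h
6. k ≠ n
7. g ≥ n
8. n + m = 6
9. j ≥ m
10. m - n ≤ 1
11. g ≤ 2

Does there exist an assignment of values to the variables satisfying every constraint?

From constraints 7 and 11: n ≤ g ≤ 2. From constraint 4: j ≤ 3. Hence n + j ≤ 5. But constraint 1 requires n + j = 7, and 7 > 5. Contradiction.

Unsatisfiable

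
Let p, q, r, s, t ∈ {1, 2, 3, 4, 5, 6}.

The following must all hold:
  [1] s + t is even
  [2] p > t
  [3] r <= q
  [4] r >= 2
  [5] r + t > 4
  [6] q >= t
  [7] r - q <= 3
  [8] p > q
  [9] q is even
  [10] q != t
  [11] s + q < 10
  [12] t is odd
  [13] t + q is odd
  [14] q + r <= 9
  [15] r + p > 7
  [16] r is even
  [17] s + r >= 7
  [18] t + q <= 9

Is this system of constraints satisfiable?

Try p = 5, q = 4, r = 4, s = 3, t = 3.
Check constraint 5: r + t = 7; constraint 7: r - q = 0; constraint 11: s + q = 7. The remaining constraints are straightforward to verify.

Satisfiable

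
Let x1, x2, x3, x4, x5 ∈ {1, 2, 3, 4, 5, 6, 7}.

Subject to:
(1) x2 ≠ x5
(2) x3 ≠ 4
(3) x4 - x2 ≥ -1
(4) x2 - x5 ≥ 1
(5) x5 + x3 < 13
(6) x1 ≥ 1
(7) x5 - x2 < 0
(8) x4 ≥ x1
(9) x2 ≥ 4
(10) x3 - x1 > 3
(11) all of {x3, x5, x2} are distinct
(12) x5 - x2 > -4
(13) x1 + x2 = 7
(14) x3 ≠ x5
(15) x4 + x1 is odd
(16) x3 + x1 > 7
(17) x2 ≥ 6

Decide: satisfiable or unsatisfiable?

Satisfiable

The assignment x1 = 1, x2 = 6, x3 = 7, x4 = 6, x5 = 4 works:
  constraint 3 holds since x4 - x2 = 0.
  constraint 4 holds since x2 - x5 = 2.
The rest check out directly.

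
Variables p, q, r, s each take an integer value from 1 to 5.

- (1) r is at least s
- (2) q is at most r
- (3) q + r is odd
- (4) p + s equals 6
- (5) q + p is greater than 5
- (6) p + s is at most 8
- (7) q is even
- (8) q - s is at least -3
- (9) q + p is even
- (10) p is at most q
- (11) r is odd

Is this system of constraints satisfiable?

Setting (p, q, r, s) = (2, 4, 5, 4) satisfies everything: constraint 4: p + s = 6; constraint 5: q + p = 6; constraint 6: p + s = 6, and the others follow.

Satisfiable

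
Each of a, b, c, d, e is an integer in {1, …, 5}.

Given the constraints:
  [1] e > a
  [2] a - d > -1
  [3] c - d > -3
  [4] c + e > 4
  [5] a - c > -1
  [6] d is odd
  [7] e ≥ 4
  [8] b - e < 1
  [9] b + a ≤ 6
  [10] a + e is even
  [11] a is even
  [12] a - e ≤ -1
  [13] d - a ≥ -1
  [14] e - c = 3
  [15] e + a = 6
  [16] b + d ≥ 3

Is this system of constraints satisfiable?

Satisfiable

Try a = 2, b = 3, c = 1, d = 1, e = 4.
Check constraint 2: a - d = 1; constraint 3: c - d = 0; constraint 4: c + e = 5. The remaining constraints are straightforward to verify.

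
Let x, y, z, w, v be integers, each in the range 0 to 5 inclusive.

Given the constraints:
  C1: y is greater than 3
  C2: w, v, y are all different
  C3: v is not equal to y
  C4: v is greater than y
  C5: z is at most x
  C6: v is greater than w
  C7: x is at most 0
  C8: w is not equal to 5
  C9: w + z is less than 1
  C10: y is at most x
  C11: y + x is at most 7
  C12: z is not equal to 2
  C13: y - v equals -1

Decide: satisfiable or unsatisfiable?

From constraint 1: y ≥ 4. From constraints 7 and 10: y ≤ x and x ≤ 0, so y ≤ 0. But 0 < 4, so no value of y works.

Unsatisfiable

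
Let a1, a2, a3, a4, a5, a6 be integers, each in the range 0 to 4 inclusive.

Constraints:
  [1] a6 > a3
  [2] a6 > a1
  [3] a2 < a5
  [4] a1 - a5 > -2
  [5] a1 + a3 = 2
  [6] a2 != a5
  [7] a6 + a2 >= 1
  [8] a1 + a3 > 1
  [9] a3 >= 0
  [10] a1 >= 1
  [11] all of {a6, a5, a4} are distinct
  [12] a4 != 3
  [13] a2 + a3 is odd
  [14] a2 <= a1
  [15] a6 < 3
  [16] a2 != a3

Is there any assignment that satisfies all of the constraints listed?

Satisfiable

Take a1 = 1, a2 = 0, a3 = 1, a4 = 0, a5 = 1, a6 = 2. Then constraint 4: a1 - a5 = 0; constraint 5: a1 + a3 = 2, and every other listed constraint is also met.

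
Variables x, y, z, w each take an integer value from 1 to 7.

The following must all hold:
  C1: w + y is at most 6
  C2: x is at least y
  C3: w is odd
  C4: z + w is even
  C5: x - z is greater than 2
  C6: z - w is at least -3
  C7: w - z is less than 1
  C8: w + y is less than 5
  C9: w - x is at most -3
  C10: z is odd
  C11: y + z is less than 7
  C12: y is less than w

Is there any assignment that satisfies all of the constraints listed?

Take x = 6, y = 1, z = 3, w = 3. Then constraint 1: w + y = 4; constraint 5: x - z = 3; constraint 6: z - w = 0, and every other listed constraint is also met.

Satisfiable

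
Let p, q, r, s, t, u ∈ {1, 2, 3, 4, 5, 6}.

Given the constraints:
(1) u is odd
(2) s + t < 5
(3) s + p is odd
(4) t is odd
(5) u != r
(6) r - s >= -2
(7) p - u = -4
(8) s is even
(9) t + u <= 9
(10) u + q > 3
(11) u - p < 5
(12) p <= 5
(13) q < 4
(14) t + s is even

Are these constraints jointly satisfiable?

Constraint 4 makes t odd and constraint 8 makes s even, so t + s must be odd. Constraint 14 says t + s is even — contradiction.

Unsatisfiable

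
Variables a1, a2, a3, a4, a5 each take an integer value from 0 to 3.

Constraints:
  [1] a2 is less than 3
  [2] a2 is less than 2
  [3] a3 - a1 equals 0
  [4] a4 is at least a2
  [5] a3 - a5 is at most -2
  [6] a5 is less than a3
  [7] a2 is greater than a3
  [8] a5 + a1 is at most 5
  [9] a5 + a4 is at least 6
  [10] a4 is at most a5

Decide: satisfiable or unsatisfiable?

Unsatisfiable

Constraints 4, 6, 7, and 10 give a3 < a2, a2 ≤ a4, a4 ≤ a5, a5 < a3. Chaining: a3 < a2 ≤ a4 ≤ a5 < a3, which forces a3 < a3 — impossible.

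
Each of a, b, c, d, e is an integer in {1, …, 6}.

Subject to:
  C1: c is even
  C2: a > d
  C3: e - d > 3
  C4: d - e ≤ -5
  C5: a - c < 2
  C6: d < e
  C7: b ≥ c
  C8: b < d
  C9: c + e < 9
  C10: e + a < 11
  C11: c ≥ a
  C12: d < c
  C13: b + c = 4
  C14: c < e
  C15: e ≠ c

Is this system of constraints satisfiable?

Constraints 2, 7, 8, and 11 give c ≤ b, b < d, d < a, a ≤ c. Chaining: c ≤ b < d < a ≤ c, which forces c < c — impossible.

Unsatisfiable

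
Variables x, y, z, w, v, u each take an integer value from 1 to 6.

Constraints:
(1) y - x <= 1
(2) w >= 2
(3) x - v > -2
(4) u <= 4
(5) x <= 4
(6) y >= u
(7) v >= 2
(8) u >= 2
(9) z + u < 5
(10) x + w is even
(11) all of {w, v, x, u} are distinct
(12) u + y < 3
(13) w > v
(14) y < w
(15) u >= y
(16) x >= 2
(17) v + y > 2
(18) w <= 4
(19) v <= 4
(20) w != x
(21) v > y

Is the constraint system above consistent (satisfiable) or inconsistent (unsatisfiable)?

Constraints 2, 4, 5, 7, 8, 16, 18, and 19 confine each of w, v, x, u to the 3 values {2, …, 4}.
Constraint 11 requires all 4 of them to be distinct, but only 3 values are available — impossible by the pigeonhole principle.

Unsatisfiable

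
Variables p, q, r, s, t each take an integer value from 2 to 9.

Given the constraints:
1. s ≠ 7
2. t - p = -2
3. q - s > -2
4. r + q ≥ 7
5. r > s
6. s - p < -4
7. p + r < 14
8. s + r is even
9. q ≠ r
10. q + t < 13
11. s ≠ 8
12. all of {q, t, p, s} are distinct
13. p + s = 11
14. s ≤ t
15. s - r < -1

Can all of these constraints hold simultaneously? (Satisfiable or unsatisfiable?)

Satisfiable

One satisfying assignment is p = 9, q = 3, r = 4, s = 2, t = 7.
For the less obvious constraints — constraint 2: t - p = -2; constraint 3: q - s = 1 — and the others hold by inspection.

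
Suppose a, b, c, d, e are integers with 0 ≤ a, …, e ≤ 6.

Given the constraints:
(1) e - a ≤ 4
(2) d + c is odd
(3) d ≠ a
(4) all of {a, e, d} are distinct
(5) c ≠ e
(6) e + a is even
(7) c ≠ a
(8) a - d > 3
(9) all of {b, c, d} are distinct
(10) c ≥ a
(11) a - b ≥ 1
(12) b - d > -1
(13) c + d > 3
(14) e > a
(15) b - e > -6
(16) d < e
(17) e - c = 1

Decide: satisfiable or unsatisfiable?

Try a = 4, b = 1, c = 5, d = 0, e = 6.
Check constraint 1: e - a = 2; constraint 8: a - d = 4. The remaining constraints are straightforward to verify.

Satisfiable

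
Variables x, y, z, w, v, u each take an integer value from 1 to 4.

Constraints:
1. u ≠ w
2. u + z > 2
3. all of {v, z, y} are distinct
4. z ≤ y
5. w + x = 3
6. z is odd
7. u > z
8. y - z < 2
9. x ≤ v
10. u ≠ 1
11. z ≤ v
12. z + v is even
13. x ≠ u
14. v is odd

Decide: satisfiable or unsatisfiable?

Satisfiable

Setting (x, y, z, w, v, u) = (2, 2, 1, 1, 3, 4) satisfies everything: constraint 2: u + z = 5; constraint 5: w + x = 3, and the others follow.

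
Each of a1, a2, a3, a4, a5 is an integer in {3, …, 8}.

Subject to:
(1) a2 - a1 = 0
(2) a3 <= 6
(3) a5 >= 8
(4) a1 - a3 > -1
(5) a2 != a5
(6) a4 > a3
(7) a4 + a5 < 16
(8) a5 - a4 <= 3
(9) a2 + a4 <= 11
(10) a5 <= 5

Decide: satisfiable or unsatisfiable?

Unsatisfiable

From constraint 3: a5 ≥ 8. From constraint 10: a5 ≤ 5. But 5 < 8, so no value of a5 works.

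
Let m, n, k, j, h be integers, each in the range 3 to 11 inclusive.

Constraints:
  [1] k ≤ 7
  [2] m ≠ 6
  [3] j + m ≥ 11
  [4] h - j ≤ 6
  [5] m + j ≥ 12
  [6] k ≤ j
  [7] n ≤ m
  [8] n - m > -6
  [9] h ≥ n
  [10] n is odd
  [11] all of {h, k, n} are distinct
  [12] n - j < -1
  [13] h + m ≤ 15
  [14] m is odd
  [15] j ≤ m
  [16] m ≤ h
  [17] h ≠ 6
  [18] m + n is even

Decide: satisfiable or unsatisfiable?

Satisfiable

Take m = 7, n = 3, k = 5, j = 5, h = 8. Then constraint 3: j + m = 12; constraint 4: h - j = 3, and every other listed constraint is also met.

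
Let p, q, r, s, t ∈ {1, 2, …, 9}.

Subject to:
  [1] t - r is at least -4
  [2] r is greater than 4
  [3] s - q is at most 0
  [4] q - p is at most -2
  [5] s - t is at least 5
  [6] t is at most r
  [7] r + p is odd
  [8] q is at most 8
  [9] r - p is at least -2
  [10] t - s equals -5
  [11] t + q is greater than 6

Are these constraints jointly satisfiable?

Unsatisfiable

Constraints 1, 3, 4, 5, and 9 give t − r ≥ -4, r − p ≥ -2, p − q ≥ 2, q − s ≥ 0, s − t ≥ 5.
Adding all 5 inequalities: the left sides telescope to 0, and the right sides sum to (-4) + (-2) + 2 + 0 + 5 = 1. So 0 ≥ 1, which is false.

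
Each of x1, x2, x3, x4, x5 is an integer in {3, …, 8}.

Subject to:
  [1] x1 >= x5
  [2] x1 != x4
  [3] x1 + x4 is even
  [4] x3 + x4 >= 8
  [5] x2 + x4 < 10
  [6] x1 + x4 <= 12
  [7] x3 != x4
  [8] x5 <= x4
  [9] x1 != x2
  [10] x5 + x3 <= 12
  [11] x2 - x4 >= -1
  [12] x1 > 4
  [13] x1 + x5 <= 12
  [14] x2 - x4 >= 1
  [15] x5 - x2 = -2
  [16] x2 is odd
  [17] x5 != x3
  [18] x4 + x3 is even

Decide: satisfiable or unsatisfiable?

Take x1 = 7, x2 = 5, x3 = 7, x4 = 3, x5 = 3. Then constraint 4: x3 + x4 = 10; constraint 5: x2 + x4 = 8, and every other listed constraint is also met.

Satisfiable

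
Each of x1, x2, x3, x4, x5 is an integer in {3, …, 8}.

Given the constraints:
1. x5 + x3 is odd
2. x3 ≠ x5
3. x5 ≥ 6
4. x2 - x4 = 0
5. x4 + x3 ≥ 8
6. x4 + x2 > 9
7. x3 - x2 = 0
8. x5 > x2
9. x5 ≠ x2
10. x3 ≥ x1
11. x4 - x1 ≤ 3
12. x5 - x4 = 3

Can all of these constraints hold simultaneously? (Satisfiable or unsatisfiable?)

Satisfiable

Try x1 = 4, x2 = 5, x3 = 5, x4 = 5, x5 = 8.
Check constraint 4: x2 - x4 = 0; constraint 5: x4 + x3 = 10; constraint 6: x4 + x2 = 10. The remaining constraints are straightforward to verify.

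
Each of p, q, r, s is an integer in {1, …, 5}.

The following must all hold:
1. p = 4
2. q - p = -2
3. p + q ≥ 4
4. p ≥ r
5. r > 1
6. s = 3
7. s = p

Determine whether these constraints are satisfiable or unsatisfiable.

Unsatisfiable

Constraint 6 fixes s = 3 and constraint 1 fixes p = 4, but constraint 7 requires s = p. Since 3 ≠ 4, contradiction.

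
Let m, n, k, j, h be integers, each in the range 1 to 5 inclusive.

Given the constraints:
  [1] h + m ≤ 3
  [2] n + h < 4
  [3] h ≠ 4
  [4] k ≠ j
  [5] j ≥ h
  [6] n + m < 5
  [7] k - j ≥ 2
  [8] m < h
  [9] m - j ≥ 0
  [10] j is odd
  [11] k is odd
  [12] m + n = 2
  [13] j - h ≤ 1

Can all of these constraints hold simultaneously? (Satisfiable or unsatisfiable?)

Constraints 5, 8, and 9 give m < h, h ≤ j, j ≤ m. Chaining: m < h ≤ j ≤ m, which forces m < m — impossible.

Unsatisfiable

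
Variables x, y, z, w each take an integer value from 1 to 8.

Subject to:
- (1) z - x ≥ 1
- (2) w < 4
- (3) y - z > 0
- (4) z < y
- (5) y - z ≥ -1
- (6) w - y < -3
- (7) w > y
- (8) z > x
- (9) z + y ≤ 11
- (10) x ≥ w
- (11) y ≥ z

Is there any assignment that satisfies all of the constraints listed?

Constraints 4, 7, 8, and 10 give x < z, z < y, y < w, w ≤ x. Chaining: x < z < y < w ≤ x, which forces x < x — impossible.

Unsatisfiable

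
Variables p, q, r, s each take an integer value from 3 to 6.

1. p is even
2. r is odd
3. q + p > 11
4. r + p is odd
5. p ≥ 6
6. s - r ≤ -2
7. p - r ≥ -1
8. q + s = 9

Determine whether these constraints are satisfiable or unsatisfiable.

One satisfying assignment is p = 6, q = 6, r = 5, s = 3.
For the less obvious constraints — constraint 3: q + p = 12; constraint 6: s - r = -2; constraint 7: p - r = 1 — and the others hold by inspection.

Satisfiable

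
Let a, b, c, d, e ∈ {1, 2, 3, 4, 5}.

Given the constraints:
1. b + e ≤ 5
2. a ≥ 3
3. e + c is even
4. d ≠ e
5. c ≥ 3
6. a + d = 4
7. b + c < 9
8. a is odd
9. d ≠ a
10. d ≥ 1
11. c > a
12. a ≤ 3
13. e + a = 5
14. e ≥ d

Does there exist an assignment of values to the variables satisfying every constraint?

Try a = 3, b = 2, c = 4, d = 1, e = 2.
Check constraint 1: b + e = 4; constraint 6: a + d = 4. The remaining constraints are straightforward to verify.

Satisfiable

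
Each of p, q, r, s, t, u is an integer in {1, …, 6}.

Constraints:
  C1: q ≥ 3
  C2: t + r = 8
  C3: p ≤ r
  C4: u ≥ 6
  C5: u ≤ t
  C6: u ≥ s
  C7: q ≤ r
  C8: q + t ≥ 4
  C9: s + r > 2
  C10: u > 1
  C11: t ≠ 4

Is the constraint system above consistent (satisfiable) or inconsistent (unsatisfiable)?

From constraints 4 and 5: t ≥ u ≥ 6. From constraints 1 and 7: r ≥ q ≥ 3. Hence t + r ≥ 9. But constraint 2 requires t + r = 8, and 8 < 9. Contradiction.

Unsatisfiable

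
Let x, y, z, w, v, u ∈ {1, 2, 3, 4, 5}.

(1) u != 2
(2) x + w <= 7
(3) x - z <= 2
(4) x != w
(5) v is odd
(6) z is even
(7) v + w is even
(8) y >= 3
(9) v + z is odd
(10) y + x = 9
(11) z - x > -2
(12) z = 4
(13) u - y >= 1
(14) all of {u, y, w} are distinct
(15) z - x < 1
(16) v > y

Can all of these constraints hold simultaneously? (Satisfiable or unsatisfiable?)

Satisfiable

One satisfying assignment is x = 5, y = 4, z = 4, w = 1, v = 5, u = 5.
For the less obvious constraints — constraint 2: x + w = 6; constraint 3: x - z = 1 — and the others hold by inspection.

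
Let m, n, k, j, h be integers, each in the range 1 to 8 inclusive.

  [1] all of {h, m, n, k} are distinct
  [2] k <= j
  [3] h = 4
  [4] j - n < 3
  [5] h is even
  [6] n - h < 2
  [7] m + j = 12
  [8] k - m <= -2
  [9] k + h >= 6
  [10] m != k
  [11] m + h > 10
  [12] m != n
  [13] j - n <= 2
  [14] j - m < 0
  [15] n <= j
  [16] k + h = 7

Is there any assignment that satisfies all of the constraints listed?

Satisfiable

Try m = 7, n = 5, k = 3, j = 5, h = 4.
Check constraint 4: j - n = 0; constraint 6: n - h = 1. The remaining constraints are straightforward to verify.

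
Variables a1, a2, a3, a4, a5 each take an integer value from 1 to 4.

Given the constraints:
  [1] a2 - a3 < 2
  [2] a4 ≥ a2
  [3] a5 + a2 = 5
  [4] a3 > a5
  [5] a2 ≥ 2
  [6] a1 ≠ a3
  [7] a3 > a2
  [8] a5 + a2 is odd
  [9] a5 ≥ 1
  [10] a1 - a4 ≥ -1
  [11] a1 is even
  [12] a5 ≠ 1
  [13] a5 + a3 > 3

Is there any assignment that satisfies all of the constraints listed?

Try a1 = 2, a2 = 3, a3 = 4, a4 = 3, a5 = 2.
Check constraint 1: a2 - a3 = -1; constraint 3: a5 + a2 = 5; constraint 10: a1 - a4 = -1. The remaining constraints are straightforward to verify.

Satisfiable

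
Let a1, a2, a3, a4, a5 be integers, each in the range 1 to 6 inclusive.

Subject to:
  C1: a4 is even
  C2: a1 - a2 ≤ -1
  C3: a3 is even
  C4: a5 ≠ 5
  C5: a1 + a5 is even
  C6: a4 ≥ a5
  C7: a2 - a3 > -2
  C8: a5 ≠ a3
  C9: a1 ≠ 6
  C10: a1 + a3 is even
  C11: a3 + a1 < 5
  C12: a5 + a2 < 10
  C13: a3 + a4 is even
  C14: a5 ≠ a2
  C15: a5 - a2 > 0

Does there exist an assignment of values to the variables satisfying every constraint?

Satisfiable

One satisfying assignment is a1 = 2, a2 = 3, a3 = 2, a4 = 4, a5 = 4.
For the less obvious constraints — constraint 2: a1 - a2 = -1; constraint 7: a2 - a3 = 1; constraint 11: a3 + a1 = 4 — and the others hold by inspection.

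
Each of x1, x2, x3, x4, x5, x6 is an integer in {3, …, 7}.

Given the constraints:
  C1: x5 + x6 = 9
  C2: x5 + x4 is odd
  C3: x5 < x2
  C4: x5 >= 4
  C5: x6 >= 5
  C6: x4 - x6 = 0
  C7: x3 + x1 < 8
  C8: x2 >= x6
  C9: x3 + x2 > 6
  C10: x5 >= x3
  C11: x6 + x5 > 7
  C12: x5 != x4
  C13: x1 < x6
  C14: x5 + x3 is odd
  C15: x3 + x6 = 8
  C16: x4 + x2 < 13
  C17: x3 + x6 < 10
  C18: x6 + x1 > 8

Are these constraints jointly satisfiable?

One satisfying assignment is x1 = 4, x2 = 5, x3 = 3, x4 = 5, x5 = 4, x6 = 5.
For the less obvious constraints — constraint 1: x5 + x6 = 9; constraint 6: x4 - x6 = 0 — and the others hold by inspection.

Satisfiable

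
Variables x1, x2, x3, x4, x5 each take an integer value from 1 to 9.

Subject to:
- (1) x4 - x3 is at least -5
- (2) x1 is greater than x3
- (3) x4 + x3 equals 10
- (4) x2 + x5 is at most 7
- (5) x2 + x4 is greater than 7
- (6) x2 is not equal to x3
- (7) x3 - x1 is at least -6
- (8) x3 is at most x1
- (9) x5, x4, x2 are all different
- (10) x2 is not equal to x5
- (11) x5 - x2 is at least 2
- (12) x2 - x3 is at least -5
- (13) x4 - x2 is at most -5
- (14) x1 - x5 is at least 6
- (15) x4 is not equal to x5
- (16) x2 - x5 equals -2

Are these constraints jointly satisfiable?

Unsatisfiable

Constraints 1, 7, 11, 13, and 14 give x5 − x2 ≥ 2, x2 − x4 ≥ 5, x4 − x3 ≥ -5, x3 − x1 ≥ -6, x1 − x5 ≥ 6.
Adding all 5 inequalities: the left sides telescope to 0, and the right sides sum to 2 + 5 + (-5) + (-6) + 6 = 2. So 0 ≥ 2, which is false.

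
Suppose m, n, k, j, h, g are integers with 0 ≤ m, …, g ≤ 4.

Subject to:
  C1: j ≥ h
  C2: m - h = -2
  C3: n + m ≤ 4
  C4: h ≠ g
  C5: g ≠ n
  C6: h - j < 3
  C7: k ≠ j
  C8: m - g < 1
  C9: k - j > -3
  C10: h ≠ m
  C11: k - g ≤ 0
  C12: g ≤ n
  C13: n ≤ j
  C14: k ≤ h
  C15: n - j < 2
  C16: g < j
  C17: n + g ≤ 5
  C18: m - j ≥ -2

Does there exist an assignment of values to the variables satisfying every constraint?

Satisfiable

One satisfying assignment is m = 1, n = 3, k = 2, j = 3, h = 3, g = 2.
For the less obvious constraints — constraint 2: m - h = -2; constraint 3: n + m = 4 — and the others hold by inspection.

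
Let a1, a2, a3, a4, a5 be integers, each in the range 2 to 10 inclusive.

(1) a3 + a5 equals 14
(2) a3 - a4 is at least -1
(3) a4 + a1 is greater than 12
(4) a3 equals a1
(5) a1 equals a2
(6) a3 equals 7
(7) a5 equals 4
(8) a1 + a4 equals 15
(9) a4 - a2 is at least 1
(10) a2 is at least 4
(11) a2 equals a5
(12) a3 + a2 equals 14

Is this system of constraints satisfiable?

Constraint 6 fixes a3 = 7 and constraint 7 fixes a5 = 4. Constraints 4, 5, and 11 give a3 = a1 = a2 = a5, so a3 = a5. But 7 ≠ 4 — contradiction.

Unsatisfiable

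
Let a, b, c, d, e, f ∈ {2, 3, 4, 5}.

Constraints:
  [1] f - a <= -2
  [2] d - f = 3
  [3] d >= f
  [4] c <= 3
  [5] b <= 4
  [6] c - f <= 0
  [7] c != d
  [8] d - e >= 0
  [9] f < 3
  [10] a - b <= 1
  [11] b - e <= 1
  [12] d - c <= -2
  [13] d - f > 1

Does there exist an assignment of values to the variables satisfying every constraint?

Constraints 1, 6, 8, 10, 11, and 12 give d − e ≥ 0, e − b ≥ -1, b − a ≥ -1, a − f ≥ 2, f − c ≥ 0, c − d ≥ 2.
Adding all 6 inequalities: the left sides telescope to 0, and the right sides sum to 0 + (-1) + (-1) + 2 + 0 + 2 = 2. So 0 ≥ 2, which is false.

Unsatisfiable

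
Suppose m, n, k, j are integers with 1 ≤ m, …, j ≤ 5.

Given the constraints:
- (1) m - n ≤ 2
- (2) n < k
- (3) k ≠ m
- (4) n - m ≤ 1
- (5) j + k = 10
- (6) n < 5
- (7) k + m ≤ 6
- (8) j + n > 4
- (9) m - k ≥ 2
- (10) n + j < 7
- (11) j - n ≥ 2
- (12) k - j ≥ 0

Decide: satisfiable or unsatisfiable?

Unsatisfiable

Constraints 1, 9, 11, and 12 give k − j ≥ 0, j − n ≥ 2, n − m ≥ -2, m − k ≥ 2.
Adding all 4 inequalities: the left sides telescope to 0, and the right sides sum to 0 + 2 + (-2) + 2 = 2. So 0 ≥ 2, which is false.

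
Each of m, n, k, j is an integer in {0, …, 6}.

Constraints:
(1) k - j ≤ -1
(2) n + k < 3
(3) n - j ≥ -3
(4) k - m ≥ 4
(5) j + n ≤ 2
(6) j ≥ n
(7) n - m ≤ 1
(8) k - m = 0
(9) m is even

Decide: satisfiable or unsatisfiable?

Constraints 1, 3, 4, and 7 give n − j ≥ -3, j − k ≥ 1, k − m ≥ 4, m − n ≥ -1.
Adding all 4 inequalities: the left sides telescope to 0, and the right sides sum to (-3) + 1 + 4 + (-1) = 1. So 0 ≥ 1, which is false.

Unsatisfiable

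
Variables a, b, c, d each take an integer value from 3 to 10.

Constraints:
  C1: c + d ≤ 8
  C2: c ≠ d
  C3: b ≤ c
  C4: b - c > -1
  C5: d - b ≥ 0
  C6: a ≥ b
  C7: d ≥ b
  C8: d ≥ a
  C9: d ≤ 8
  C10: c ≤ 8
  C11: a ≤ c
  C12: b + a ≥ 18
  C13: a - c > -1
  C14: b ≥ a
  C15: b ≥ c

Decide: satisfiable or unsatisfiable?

Unsatisfiable

From constraints 7 and 9: b ≤ d ≤ 8. From constraints 10 and 11: a ≤ c ≤ 8. Hence b + a ≤ 16. But constraint 12 requires b + a ≥ 18, and 18 > 16. Contradiction.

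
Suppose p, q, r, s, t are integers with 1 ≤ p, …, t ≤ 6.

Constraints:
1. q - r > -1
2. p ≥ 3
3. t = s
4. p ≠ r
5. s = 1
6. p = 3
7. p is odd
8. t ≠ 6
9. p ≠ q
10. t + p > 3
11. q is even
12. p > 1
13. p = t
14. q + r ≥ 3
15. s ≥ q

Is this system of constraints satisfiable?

Constraint 6 fixes p = 3 and constraint 5 fixes s = 1. Constraints 3 and 13 give p = t = s, so p = s. But 3 ≠ 1 — contradiction.

Unsatisfiable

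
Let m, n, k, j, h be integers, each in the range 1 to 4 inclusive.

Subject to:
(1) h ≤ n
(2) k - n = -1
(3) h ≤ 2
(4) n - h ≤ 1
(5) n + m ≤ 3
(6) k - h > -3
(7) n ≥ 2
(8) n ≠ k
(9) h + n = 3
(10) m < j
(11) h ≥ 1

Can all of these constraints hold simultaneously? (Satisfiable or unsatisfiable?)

Satisfiable

Try m = 1, n = 2, k = 1, j = 4, h = 1.
Check constraint 2: k - n = -1; constraint 4: n - h = 1; constraint 5: n + m = 3. The remaining constraints are straightforward to verify.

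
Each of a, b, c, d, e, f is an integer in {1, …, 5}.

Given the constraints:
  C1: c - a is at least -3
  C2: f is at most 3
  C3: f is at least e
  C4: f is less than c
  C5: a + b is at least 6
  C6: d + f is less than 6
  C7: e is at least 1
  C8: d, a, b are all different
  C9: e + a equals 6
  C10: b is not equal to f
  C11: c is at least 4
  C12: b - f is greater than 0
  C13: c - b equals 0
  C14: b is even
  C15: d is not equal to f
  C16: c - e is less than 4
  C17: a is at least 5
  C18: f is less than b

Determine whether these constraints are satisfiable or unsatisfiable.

Satisfiable

The assignment a = 5, b = 4, c = 4, d = 2, e = 1, f = 3 works:
  constraint 1 holds since c - a = -1.
  constraint 5 holds since a + b = 9.
  constraint 6 holds since d + f = 5.
The rest check out directly.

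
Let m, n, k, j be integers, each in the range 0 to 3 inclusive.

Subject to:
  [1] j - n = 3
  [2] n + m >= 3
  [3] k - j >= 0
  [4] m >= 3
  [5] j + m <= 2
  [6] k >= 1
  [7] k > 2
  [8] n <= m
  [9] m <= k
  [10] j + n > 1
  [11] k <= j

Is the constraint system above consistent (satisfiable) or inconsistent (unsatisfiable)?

From constraints 6 and 11: j ≥ k ≥ 1. From constraint 4: m ≥ 3. Hence j + m ≥ 4. But constraint 5 requires j + m ≤ 2, and 2 < 4. Contradiction.

Unsatisfiable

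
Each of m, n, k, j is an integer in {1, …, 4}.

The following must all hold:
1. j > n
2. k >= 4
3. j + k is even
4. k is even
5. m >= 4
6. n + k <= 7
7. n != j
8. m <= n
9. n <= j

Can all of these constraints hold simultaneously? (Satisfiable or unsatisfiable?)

From constraints 5 and 8: n ≥ m ≥ 4. From constraint 2: k ≥ 4. Hence n + k ≥ 8. But constraint 6 requires n + k ≤ 7, and 7 < 8. Contradiction.

Unsatisfiable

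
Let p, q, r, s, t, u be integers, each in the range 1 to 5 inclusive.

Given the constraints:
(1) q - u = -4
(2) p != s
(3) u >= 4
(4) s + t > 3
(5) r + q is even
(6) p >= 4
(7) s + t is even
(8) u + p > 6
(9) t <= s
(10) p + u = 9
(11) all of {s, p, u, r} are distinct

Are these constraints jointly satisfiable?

Setting (p, q, r, s, t, u) = (4, 1, 1, 3, 3, 5) satisfies everything: constraint 1: q - u = -4; constraint 4: s + t = 6, and the others follow.

Satisfiable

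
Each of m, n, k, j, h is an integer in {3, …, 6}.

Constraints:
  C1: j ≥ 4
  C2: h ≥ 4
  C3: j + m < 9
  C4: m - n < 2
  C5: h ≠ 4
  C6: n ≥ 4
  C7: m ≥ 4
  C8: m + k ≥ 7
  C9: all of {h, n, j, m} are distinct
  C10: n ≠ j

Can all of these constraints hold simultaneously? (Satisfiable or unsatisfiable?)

Unsatisfiable

Constraints 1, 2, 6, and 7 confine each of h, n, j, m to the 3 values {4, …, 6} (the domain already gives each ≤ 6).
Constraint 9 requires all 4 of them to be distinct, but only 3 values are available — impossible by the pigeonhole principle.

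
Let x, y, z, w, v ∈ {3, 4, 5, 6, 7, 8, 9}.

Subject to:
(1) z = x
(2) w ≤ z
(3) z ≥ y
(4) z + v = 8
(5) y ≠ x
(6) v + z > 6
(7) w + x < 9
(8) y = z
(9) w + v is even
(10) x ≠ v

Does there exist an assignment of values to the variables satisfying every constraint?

Unsatisfiable

From constraints 1 and 8, y = z = x, so y = x. But constraint 5 says y ≠ x. Contradiction.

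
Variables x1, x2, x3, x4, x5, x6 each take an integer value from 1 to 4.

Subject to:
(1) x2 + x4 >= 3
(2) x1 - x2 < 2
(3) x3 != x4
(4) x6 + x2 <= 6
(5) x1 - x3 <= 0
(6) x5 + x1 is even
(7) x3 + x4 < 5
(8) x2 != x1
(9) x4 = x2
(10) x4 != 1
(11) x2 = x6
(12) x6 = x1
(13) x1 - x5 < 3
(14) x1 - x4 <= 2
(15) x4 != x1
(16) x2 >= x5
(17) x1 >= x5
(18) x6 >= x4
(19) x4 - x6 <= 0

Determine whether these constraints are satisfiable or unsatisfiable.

From constraints 9, 11, and 12, x4 = x2 = x6 = x1, so x4 = x1. But constraint 15 says x4 ≠ x1. Contradiction.

Unsatisfiable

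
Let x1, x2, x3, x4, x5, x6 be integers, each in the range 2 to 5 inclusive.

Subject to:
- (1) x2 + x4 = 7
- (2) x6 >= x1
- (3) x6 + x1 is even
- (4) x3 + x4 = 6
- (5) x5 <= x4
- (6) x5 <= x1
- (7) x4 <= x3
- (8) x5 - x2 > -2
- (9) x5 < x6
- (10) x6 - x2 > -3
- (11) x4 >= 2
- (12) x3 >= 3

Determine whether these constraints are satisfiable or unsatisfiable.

Satisfiable

One satisfying assignment is x1 = 4, x2 = 4, x3 = 3, x4 = 3, x5 = 3, x6 = 4.
For the less obvious constraints — constraint 1: x2 + x4 = 7; constraint 4: x3 + x4 = 6 — and the others hold by inspection.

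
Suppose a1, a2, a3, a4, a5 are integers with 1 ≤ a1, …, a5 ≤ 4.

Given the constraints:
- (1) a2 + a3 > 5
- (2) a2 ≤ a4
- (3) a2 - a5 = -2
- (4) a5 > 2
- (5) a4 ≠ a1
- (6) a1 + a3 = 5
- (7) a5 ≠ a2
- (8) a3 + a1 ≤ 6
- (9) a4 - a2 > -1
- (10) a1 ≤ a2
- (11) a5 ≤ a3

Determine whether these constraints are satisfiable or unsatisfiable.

Setting (a1, a2, a3, a4, a5) = (1, 2, 4, 4, 4) satisfies everything: constraint 1: a2 + a3 = 6; constraint 3: a2 - a5 = -2; constraint 6: a1 + a3 = 5, and the others follow.

Satisfiable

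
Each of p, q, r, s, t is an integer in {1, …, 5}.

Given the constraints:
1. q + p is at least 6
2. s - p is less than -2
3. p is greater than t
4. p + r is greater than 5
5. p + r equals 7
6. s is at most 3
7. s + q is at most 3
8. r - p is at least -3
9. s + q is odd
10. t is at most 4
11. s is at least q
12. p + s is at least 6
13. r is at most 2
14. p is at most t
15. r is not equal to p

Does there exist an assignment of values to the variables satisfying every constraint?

From constraints 10 and 14: p ≤ t ≤ 4. From constraint 13: r ≤ 2. Hence p + r ≤ 6. But constraint 5 requires p + r = 7, and 7 > 6. Contradiction.

Unsatisfiable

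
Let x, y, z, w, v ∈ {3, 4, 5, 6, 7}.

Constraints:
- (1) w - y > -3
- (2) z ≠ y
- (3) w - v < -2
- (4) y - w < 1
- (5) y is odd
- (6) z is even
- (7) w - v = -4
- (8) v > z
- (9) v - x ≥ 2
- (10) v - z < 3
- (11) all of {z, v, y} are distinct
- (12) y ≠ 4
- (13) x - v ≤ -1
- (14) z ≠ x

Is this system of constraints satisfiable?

Satisfiable

The assignment x = 5, y = 3, z = 6, w = 3, v = 7 works:
  constraint 1 holds since w - y = 0.
  constraint 3 holds since w - v = -4.
  constraint 4 holds since y - w = 0.
The rest check out directly.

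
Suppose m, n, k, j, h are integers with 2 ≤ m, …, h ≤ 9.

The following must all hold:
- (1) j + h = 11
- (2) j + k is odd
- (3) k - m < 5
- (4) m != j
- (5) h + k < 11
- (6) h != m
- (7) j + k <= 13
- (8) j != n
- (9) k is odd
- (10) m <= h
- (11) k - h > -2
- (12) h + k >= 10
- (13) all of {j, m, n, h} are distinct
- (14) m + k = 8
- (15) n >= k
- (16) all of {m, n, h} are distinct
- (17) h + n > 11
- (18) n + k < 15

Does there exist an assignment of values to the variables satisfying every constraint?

Try m = 3, n = 9, k = 5, j = 6, h = 5.
Check constraint 1: j + h = 11; constraint 3: k - m = 2; constraint 5: h + k = 10. The remaining constraints are straightforward to verify.

Satisfiable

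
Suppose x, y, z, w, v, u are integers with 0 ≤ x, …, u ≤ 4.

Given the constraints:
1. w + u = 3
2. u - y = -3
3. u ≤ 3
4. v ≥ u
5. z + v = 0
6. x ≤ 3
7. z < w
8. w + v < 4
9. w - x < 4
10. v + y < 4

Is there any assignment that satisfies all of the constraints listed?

Satisfiable

Try x = 1, y = 3, z = 0, w = 3, v = 0, u = 0.
Check constraint 1: w + u = 3; constraint 2: u - y = -3; constraint 5: z + v = 0. The remaining constraints are straightforward to verify.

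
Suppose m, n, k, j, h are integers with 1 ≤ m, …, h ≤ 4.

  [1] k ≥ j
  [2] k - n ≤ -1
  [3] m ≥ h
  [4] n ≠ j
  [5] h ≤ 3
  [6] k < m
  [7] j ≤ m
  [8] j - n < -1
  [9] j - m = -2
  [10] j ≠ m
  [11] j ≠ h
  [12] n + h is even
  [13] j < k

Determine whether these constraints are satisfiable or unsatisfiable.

Satisfiable

Take m = 3, n = 4, k = 2, j = 1, h = 2. Then constraint 2: k - n = -2; constraint 8: j - n = -3, and every other listed constraint is also met.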